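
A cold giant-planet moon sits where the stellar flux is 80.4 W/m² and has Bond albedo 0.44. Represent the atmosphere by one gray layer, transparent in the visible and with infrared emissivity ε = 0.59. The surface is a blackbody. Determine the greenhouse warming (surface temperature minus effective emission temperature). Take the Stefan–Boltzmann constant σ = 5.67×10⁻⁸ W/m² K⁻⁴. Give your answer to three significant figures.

Effective emission temperature (TOA balance): σT_e⁴ = S(1−α)/4 = 11.26 W/m² → T_e = 118.7 K.
The surface balance (absorbed SW + ε·downward IR = σT_s⁴) with T_a⁴ = T_s⁴/2 reduces to T_s = T_e·[2/(2−ε)]^¼ = 129.5 K.
T_s − T_e = 129.5 − 118.7 = 10.84 K.

10.8 kelvin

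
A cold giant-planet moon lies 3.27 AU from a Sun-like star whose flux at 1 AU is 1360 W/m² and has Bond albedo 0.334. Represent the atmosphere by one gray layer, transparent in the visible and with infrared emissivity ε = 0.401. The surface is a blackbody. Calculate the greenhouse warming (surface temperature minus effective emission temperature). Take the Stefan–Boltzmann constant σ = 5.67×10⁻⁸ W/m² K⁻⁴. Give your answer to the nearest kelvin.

8 K

Irradiance scales as 1/d², so S = 1360 W/m² × (1/3.27)² = 127.2 W/m².
The planet radiates to space at T_e = [S(1−α)/(4σ)]^(1/4) = 139.0 K.
Surface balance with a leaky layer gives σT_s⁴ = σT_e⁴·2/(2−ε), so T_s = T_e·[2/(2−0.401)]^(1/4) = 147.0 K.
The atmosphere warms the surface by 7.999 K.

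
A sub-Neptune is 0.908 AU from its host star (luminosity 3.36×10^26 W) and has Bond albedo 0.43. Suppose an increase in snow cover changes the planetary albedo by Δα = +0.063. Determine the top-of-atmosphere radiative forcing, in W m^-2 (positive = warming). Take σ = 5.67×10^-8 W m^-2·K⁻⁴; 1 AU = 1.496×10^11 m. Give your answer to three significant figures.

d = 0.908 × 1.496×10^11 m = 1.358×10^11 m.
Flux at the orbit: S = L/(4πd²) = 3.36×10^26/(4π·(1.36×10^11)²) = 1449 W m^-2.
TOA radiative forcing: ΔF = −S·Δα/4 = −1449·(+0.063)/4 = -22.82 W m^-2.

-22.8 W m^-2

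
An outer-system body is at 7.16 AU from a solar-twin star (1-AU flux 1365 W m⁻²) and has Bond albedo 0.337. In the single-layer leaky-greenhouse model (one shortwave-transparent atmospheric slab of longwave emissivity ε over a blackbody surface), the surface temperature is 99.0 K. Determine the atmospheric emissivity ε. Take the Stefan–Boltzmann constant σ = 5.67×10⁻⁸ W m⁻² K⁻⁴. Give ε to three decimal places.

0.379

Flux at the orbit: S = 1365/(7.16)² = 26.63 W m⁻².
Effective temperature: T_e = [S(1−α)/(4σ)]^(1/4) = 93.93 K.
Inverting T_s⁴ = 2T_e⁴/(2−ε): (T_e/T_s)⁴ = 0.8103, so ε = 2(1 − 0.8103) = 0.3794.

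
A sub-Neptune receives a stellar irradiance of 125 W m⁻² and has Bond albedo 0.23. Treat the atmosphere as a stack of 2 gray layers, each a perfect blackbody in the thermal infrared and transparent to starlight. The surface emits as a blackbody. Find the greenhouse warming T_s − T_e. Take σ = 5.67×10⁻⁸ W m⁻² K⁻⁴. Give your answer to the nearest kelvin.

The effective emission temperature is T_e = [S(1−α)/(4σ)]^¼ = 143.5 K.
T_s = (N+1)^(1/4)·T_e = 188.9 K.
So the greenhouse effect raises the surface by 188.9 − 143.5 = 45.37 K.

45 kelvin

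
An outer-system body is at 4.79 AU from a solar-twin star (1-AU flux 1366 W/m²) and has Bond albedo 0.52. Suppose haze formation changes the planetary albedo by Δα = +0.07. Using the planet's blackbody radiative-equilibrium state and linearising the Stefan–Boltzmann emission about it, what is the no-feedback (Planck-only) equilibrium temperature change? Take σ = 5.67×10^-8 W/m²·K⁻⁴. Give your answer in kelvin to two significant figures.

By the inverse-square law, S = 1366/4.79² = 59.54 W/m².
The baseline emission temperature is T_e = 105.9 K.
TOA radiative forcing: ΔF = −S·Δα/4 = −59.54·(+0.07)/4 = -1.042 W/m².
Linearising σT⁴ gives d(σT⁴)/dT = 4σT_e³ = 0.2697 W/m² per K.
ΔT₀ = ΔF/λ_P = -1.042/0.2697 = -3.86 K.

-3.9 K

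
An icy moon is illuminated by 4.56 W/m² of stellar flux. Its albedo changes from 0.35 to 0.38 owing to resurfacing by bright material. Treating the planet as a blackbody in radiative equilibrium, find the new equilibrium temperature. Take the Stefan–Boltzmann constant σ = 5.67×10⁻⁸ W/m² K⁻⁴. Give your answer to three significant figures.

59.4 K

New equilibrium: T₂ = [(1−0.38)·4.560/(4σ)]^(1/4) = 59.42 K.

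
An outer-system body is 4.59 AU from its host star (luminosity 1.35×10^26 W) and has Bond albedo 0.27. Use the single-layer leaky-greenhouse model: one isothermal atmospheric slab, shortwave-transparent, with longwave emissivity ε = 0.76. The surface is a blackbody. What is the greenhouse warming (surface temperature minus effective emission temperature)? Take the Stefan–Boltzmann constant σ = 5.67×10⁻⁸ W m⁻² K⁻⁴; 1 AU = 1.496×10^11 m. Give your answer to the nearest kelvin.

12 K

Orbital distance: d = 4.59 AU = 6.867×10^11 m.
Spreading L over a sphere of radius d: S = 1.35×10^26/(4π·6.87×10^11²) = 22.78 W m⁻².
Effective emission temperature (TOA balance): σT_e⁴ = S(1−α)/4 = 4.158 W m⁻² → T_e = 92.54 K.
Surface balance with a leaky layer gives σT_s⁴ = σT_e⁴·2/(2−ε), so T_s = T_e·[2/(2−0.76)]^(1/4) = 104.3 K.
T_s − T_e = 104.3 − 92.54 = 11.75 K.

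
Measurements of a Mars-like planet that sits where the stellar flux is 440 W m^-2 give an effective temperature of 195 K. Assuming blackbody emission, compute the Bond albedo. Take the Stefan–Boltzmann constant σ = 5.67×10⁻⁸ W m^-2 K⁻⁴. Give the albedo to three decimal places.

Energy balance: S(1−α)/4 = σT⁴, so 1−α = 4σT⁴/S.
σT⁴ = 81.98 W m^-2, so 4σT⁴ = 327.9 W m^-2.
1−α = 327.9/440.0 = 0.7453, so α = 0.2547.

0.255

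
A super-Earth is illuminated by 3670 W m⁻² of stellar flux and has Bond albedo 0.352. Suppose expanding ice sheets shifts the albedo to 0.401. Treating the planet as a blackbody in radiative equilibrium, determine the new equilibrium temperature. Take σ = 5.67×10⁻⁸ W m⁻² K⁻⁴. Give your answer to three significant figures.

314 kelvin

With the new albedo, S(1−α₂)/4 = 549.6 W m⁻², so T₂ = 313.8 K.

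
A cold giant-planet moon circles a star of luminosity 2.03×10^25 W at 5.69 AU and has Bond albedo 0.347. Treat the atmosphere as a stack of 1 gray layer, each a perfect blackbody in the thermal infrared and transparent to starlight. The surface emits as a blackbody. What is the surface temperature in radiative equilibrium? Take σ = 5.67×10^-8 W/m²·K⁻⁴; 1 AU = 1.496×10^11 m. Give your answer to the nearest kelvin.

60 kelvin

d = 5.69 × 1.496×10^11 m = 8.512×10^11 m.
S = L/(4πd²) = 2.229 W/m².
The effective emission temperature is T_e = [S(1−α)/(4σ)]^¼ = 50.33 K.
With N = 1 opaque layers, T_s = (N+1)^(1/4)·T_e = 2^(1/4)·50.33 = 59.86 K.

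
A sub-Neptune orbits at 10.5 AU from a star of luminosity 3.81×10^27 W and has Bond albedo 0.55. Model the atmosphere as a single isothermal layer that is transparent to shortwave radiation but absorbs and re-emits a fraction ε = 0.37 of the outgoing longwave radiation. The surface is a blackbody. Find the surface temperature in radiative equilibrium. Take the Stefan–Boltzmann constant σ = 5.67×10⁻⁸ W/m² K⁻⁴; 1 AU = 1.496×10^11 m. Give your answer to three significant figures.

132 kelvin

d = 10.5 × 1.496×10^11 m = 1.571×10^12 m.
Spreading L over a sphere of radius d: S = 3.81×10^27/(4π·1.57×10^12²) = 122.9 W/m².
Effective emission temperature (TOA balance): σT_e⁴ = S(1−α)/4 = 13.82 W/m² → T_e = 125.0 K.
Surface balance with a leaky layer gives σT_s⁴ = σT_e⁴·2/(2−ε), so T_s = T_e·[2/(2−0.37)]^(1/4) = 131.5 K.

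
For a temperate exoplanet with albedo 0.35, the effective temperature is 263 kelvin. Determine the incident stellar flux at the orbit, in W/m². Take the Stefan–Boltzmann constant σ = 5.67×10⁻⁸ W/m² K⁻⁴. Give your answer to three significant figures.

From S(1−α)/4 = σT⁴: S = 4σT⁴/(1−α).
The emitted flux is σT⁴ = 271.3 W/m².
S = 4·271.3/0.65 = 1669 W/m².

1670 W/m²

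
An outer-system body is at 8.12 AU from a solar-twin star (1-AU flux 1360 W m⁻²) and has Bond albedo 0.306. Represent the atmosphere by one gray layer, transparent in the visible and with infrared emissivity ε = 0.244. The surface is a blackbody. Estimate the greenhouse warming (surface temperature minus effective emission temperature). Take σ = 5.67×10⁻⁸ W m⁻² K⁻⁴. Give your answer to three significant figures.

Irradiance scales as 1/d², so S = 1360 W m⁻² × (1/8.12)² = 20.63 W m⁻².
At the top of the atmosphere, σT_e⁴ = S(1−α)/4 = 3.579 W m⁻², giving T_e = 89.13 K.
Surface balance with a leaky layer gives σT_s⁴ = σT_e⁴·2/(2−ε), so T_s = T_e·[2/(2−0.244)]^(1/4) = 92.08 K.
The atmosphere warms the surface by 2.947 K.

2.95 kelvin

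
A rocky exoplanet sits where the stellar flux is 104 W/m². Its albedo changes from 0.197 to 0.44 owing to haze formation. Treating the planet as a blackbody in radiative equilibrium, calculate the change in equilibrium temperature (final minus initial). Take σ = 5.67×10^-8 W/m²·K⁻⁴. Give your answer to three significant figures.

-11.9 kelvin

Initial: T₁ = [S(1−0.197)/(4σ)]^(1/4) = 138.5 K.
Final:   T₂ = [S(1−0.44)/(4σ)]^(1/4) = 126.6 K.
Change: 126.6 − 138.5 = -11.94 K.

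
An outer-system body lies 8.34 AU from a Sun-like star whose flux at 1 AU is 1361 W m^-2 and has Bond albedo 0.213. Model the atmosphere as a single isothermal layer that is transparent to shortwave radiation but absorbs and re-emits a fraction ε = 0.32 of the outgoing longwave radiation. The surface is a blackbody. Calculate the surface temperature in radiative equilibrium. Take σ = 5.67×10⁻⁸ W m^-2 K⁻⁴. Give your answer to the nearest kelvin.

95 kelvin

Flux at the orbit: S = 1361/(8.34)² = 19.57 W m^-2.
At the top of the atmosphere, σT_e⁴ = S(1−α)/4 = 3.850 W m^-2, giving T_e = 90.77 K.
The surface balance (absorbed SW + ε·downward IR = σT_s⁴) with T_a⁴ = T_s⁴/2 reduces to T_s = T_e·[2/(2−ε)]^¼ = 94.82 K.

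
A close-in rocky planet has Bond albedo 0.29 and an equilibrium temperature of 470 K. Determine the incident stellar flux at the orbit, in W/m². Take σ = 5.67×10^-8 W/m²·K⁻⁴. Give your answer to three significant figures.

15600 W/m²

Invert the energy balance for S: S = 4σT⁴/(1−α).
σT⁴ = 5.67×10⁻⁸·(470)⁴ = 2767 W/m².
So S = 4×2767/(1−0.29) = 15590 W/m².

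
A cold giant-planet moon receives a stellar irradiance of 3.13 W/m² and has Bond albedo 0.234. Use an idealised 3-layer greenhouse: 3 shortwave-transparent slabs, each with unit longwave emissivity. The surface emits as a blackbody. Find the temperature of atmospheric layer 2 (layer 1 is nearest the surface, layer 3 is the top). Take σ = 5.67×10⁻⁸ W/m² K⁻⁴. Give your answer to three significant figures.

The effective emission temperature is T_e = [S(1−α)/(4σ)]^¼ = 57.02 K.
The net upward flux σT_e⁴ is constant between every pair of levels, so T_k⁴ = (N+1−k)T_e⁴.
With k = 2: T_2 = (3+1−2)^¼·57.02 K = 67.81 K.

67.8 kelvin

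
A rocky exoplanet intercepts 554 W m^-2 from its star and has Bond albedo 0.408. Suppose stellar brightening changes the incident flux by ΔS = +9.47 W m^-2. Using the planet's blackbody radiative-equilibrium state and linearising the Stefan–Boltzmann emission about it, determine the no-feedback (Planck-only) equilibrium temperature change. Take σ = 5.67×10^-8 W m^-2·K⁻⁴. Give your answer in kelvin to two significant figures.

Unperturbed T_e = [554.0·(1−0.408)/(4σ)]^¼ = 195.0 K.
TOA radiative forcing: ΔF = (1−α)ΔS/4 = 0.592·(+9.47)/4 = 1.402 W m^-2.
The Planck feedback parameter is 4σT_e³ = 1.682 W m^-2/K.
Hence the no-feedback warming is ΔF/(4σT_e³) = 0.833 K.

0.83 kelvin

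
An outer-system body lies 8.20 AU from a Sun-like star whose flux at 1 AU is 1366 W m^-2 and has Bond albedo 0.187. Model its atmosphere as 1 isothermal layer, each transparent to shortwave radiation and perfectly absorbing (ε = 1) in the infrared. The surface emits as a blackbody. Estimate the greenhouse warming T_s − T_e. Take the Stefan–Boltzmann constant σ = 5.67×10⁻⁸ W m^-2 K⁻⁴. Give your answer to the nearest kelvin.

17 K

By the inverse-square law, S = 1366/8.20² = 20.32 W m^-2.
The effective emission temperature is T_e = [S(1−α)/(4σ)]^¼ = 92.38 K.
Surface: T_s = (2)^¼·T_e = 109.9 K.
So the greenhouse effect raises the surface by 109.9 − 92.38 = 17.48 K.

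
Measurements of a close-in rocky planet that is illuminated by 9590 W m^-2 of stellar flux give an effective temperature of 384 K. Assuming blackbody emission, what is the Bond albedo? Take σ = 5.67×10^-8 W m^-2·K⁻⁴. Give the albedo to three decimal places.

Energy balance: S(1−α)/4 = σT⁴, so 1−α = 4σT⁴/S.
4σT⁴ = 4·5.67×10⁻⁸·(384)⁴ = 4931 W m^-2.
1−α = 4931/9590 = 0.5142, so α = 0.4858.

0.486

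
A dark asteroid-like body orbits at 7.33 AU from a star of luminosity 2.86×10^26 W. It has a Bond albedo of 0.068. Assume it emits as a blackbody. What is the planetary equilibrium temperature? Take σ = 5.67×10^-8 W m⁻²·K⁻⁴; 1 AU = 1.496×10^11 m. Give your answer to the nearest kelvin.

94 kelvin

Orbital distance: d = 7.33 AU = 1.097×10^12 m.
Spreading L over a sphere of radius d: S = 2.86×10^26/(4π·1.10×10^12²) = 18.93 W m⁻².
Averaging over the sphere, the absorbed flux is S(1−α)/4 = 4.410 W m⁻².
Set σT⁴ = 4.410 → T = (4.410/σ)^(1/4) = 93.91 K.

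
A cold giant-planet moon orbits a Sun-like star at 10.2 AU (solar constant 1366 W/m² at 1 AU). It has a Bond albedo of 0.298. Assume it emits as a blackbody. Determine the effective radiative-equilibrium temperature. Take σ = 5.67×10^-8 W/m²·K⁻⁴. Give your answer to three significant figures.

By the inverse-square law, S = 1366/10.2² = 13.13 W/m².
The planet absorbs (1−α)S over its disc πR² and re-emits over 4πR², so the mean absorbed flux is (1−0.298)·13.13/4 = 2.304 W/m².
Set σT⁴ = 2.304 → T = (2.304/σ)^(1/4) = 79.84 K.

79.8 K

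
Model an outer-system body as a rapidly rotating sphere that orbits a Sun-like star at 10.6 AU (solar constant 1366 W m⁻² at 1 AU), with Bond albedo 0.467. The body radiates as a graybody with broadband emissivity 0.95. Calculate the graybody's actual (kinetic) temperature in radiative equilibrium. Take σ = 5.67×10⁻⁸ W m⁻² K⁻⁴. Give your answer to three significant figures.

74.1 K

By the inverse-square law, S = 1366/10.6² = 12.16 W m⁻².
The planet absorbs (1−α)S over its disc πR² and re-emits over 4πR², so the mean absorbed flux is (1−0.467)·12.16/4 = 1.620 W m⁻².
Equating to εσT⁴ with ε = 0.95: T = (1.620/0.95σ)^(1/4) = 74.05 K.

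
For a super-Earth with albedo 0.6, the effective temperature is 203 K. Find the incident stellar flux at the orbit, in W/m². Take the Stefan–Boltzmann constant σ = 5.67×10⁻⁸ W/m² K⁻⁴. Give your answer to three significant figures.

963 W/m²

Invert the energy balance for S: S = 4σT⁴/(1−α).
σT⁴ = 5.67×10⁻⁸·(203)⁴ = 96.29 W/m².
S = 4·96.29/0.4 = 962.9 W/m².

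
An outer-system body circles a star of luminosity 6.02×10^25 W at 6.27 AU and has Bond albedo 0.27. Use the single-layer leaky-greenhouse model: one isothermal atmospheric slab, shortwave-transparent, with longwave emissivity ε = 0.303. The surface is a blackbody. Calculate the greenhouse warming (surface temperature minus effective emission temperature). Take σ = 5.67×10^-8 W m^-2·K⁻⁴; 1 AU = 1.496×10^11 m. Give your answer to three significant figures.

2.71 kelvin

Orbital distance: d = 6.27 AU = 9.380×10^11 m.
Spreading L over a sphere of radius d: S = 6.02×10^25/(4π·9.38×10^11²) = 5.445 W m^-2.
Effective emission temperature (TOA balance): σT_e⁴ = S(1−α)/4 = 0.9937 W m^-2 → T_e = 64.70 K.
For a single slab of emissivity ε, T_s⁴ = 2T_e⁴/(2−ε); thus T_s = 64.70·(1.179)^(1/4) = 67.41 K.
Greenhouse warming: T_s − T_e = 2.713 K.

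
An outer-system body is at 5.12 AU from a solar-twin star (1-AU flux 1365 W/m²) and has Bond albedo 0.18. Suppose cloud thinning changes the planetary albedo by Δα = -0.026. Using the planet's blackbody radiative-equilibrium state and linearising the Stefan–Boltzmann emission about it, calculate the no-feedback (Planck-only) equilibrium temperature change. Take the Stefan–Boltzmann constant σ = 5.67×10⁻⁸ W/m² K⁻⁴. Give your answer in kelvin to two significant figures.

0.93 kelvin

Flux at the orbit: S = 1365/(5.12)² = 52.07 W/m².
The baseline emission temperature is T_e = 117.1 K.
TOA radiative forcing: ΔF = −S·Δα/4 = −52.07·(-0.026)/4 = 0.3385 W/m².
The Planck feedback parameter is 4σT_e³ = 0.3645 W/m²/K.
ΔT₀ = ΔF/λ_P = 0.3385/0.3645 = 0.929 K.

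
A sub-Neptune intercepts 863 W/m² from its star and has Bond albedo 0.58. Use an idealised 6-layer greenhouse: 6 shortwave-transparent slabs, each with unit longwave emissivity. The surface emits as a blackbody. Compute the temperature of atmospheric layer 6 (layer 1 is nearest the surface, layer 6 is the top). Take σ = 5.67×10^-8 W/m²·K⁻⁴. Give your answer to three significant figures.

200 kelvin

OLR = S(1−α)/4 = 90.62 W/m²; the top layer radiates at T_e = 199.9 K.
Each opaque layer satisfies 2T_j⁴ = T_{j−1}⁴ + T_{j+1}⁴, giving T_k⁴ = (N+1−k)T_e⁴.
With k = 6: T_6 = (6+1−6)^¼·199.9 K = 199.9 K.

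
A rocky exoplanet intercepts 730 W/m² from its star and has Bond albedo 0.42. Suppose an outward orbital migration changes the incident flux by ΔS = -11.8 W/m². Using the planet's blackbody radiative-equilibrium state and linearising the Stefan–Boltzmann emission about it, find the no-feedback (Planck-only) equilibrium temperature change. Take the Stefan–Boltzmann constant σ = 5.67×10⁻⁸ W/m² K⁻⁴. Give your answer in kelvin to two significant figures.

-0.84 K

Reference equilibrium: T_e = [S(1−α)/(4σ)]^(1/4) = 207.9 K.
TOA radiative forcing: ΔF = (1−α)ΔS/4 = 0.58·(-11.8)/4 = -1.711 W/m².
Linearising σT⁴ gives d(σT⁴)/dT = 4σT_e³ = 2.037 W/m² per K.
ΔT₀ = ΔF/λ_P = -1.711/2.037 = -0.840 K.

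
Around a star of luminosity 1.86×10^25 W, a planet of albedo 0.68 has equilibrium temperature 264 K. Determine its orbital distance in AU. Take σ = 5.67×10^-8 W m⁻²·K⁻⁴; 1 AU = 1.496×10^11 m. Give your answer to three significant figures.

0.139 AU

Energy balance gives S = 4σT⁴/(1−α) = 3443 W m⁻².
Then d = [L/(4πS)]^(1/2) = 2.073×10^10 m, i.e. 0.1386 AU.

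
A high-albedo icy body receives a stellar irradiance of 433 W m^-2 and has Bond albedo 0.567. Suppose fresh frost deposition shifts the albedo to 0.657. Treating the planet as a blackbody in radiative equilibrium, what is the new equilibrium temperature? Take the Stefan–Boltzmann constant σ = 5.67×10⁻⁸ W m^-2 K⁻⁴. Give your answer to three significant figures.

160 K

T₂ = [S(1−α₂)/(4σ)]^(1/4) = [433.0·0.343/(4σ)]^(1/4) = 160.0 K.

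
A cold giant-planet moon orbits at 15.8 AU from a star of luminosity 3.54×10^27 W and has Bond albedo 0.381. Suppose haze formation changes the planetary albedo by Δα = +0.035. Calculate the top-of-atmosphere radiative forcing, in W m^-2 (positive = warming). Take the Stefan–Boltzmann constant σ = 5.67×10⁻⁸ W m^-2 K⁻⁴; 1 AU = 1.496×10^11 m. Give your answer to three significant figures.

Orbital distance: d = 15.8 AU = 2.364×10^12 m.
S = L/(4πd²) = 50.42 W m^-2.
ΔF = −(S/4)Δα = −(50.42/4)×(+0.035) = -0.4412 W m^-2.

-0.441 W m^-2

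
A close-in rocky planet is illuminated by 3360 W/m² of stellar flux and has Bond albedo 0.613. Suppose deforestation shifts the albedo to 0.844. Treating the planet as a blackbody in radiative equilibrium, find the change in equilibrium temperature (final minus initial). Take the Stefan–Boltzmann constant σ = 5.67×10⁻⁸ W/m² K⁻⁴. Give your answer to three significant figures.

-55.9 K

Before: T₁ = [3360·0.387/(4σ)]^(1/4) = 275.2 K.
With α = 0.844, T₂ = 219.3 K.
ΔT = T₂ − T₁ = -55.91 K.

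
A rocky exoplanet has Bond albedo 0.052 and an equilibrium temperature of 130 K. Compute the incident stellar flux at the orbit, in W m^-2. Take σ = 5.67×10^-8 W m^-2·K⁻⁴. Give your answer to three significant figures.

From S(1−α)/4 = σT⁴: S = 4σT⁴/(1−α).
The emitted flux is σT⁴ = 16.19 W m^-2.
S = 4·16.19/0.948 = 68.33 W m^-2.

68.3 W m^-2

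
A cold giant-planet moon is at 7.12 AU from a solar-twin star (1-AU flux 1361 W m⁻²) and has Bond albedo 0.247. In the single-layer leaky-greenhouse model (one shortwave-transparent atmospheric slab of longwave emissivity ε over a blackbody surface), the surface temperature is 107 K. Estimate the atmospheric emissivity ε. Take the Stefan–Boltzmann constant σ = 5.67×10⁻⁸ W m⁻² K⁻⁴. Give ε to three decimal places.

By the inverse-square law, S = 1361/7.12² = 26.85 W m⁻².
Effective temperature: T_e = [S(1−α)/(4σ)]^(1/4) = 97.17 K.
Since (2−ε)/2 = (T_e/T_s)⁴ = 0.6800, ε = 0.6400.

0.640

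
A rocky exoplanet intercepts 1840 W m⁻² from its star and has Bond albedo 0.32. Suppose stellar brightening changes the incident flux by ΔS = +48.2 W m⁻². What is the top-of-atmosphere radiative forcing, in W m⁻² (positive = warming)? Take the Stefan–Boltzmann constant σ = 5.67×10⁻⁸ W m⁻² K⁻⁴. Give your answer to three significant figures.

TOA radiative forcing: ΔF = (1−α)ΔS/4 = 0.68·(+48.2)/4 = 8.194 W m⁻².

8.19 W m⁻²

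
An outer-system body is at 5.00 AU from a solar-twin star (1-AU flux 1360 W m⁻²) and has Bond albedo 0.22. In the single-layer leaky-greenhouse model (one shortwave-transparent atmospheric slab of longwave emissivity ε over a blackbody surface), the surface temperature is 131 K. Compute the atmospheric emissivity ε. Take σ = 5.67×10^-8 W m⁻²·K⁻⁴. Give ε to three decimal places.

Flux at the orbit: S = 1360/(5.00)² = 54.40 W m⁻².
First, T_e = [54.40·(1−0.22)/(4σ)]^(1/4) = 117.0 K.
T_s⁴ = T_e⁴·2/(2−ε) → ε = 2 − 2(T_e/T_s)⁴ = 2 − 2·(117.0/131)⁴ = 0.7294.

0.729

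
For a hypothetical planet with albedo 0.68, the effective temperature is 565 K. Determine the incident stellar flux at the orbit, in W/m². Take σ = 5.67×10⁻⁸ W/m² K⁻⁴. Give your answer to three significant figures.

72200 W/m²

From S(1−α)/4 = σT⁴: S = 4σT⁴/(1−α).
The emitted flux is σT⁴ = 5778 W/m².
So S = 4×5778/(1−0.68) = 72220 W/m².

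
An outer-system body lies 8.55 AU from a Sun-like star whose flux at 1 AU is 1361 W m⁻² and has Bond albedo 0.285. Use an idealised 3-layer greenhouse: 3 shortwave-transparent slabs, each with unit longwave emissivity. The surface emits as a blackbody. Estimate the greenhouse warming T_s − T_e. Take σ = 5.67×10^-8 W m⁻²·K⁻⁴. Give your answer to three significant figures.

36.3 K

Flux at the orbit: S = 1361/(8.55)² = 18.62 W m⁻².
Top-of-atmosphere balance: σT_e⁴ = S(1−α)/4 = 3.328 W m⁻² → T_e = 87.53 K.
T_s = (N+1)^(1/4)·T_e = 123.8 K.
So the greenhouse effect raises the surface by 123.8 − 87.53 = 36.26 K.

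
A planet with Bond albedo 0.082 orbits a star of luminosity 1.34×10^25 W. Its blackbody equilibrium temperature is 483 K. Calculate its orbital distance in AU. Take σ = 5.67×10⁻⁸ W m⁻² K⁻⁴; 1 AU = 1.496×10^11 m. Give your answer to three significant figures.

Required flux: S = 4σT⁴/(1−α) = 13450 W m⁻².
Then d = [L/(4πS)]^(1/2) = 8.905×10^9 m, i.e. 0.05953 AU.

0.0595 AU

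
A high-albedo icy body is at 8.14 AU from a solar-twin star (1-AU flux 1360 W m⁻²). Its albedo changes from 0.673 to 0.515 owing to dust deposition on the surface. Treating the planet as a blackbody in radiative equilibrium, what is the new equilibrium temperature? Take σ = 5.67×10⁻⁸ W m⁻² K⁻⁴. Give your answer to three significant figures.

81.4 K

Irradiance scales as 1/d², so S = 1360 W m⁻² × (1/8.14)² = 20.53 W m⁻².
T₂ = [S(1−α₂)/(4σ)]^(1/4) = [20.53·0.485/(4σ)]^(1/4) = 81.39 K.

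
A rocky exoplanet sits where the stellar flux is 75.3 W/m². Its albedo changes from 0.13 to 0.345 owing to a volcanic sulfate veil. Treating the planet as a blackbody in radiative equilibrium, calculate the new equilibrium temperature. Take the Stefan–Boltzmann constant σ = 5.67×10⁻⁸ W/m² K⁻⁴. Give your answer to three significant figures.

121 kelvin

T₂ = [S(1−α₂)/(4σ)]^(1/4) = [75.30·0.655/(4σ)]^(1/4) = 121.4 K.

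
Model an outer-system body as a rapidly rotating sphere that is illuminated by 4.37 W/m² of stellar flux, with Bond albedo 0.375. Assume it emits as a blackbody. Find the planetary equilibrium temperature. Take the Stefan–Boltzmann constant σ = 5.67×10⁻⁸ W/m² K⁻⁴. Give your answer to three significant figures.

58.9 K

Absorbed flux (global mean): S(1−α)/4 = 4.370·0.625/4 = 0.6828 W/m².
In equilibrium σT⁴ equals this, so T = 58.91 K.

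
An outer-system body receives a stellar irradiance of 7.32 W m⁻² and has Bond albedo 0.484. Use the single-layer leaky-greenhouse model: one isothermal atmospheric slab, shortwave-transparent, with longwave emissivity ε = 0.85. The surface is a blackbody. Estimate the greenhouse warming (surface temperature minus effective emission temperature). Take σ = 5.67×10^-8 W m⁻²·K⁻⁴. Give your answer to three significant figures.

9.48 K

Effective emission temperature (TOA balance): σT_e⁴ = S(1−α)/4 = 0.9443 W m⁻² → T_e = 63.88 K.
The surface balance (absorbed SW + ε·downward IR = σT_s⁴) with T_a⁴ = T_s⁴/2 reduces to T_s = T_e·[2/(2−ε)]^¼ = 73.36 K.
The atmosphere warms the surface by 9.478 K.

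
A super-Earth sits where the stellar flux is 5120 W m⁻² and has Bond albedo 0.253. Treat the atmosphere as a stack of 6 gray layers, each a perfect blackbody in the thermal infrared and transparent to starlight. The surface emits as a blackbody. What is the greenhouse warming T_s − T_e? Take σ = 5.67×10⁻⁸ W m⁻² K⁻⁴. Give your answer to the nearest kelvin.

226 K

OLR = S(1−α)/4 = 956.2 W m⁻²; the top layer radiates at T_e = 360.4 K.
Surface: T_s = (7)^¼·T_e = 586.2 K.
So the greenhouse effect raises the surface by 586.2 − 360.4 = 225.8 K.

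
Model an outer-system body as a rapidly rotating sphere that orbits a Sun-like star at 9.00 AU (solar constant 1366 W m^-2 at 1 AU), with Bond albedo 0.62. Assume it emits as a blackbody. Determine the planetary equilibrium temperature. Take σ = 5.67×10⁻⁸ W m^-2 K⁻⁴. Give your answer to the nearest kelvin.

Flux at the orbit: S = 1366/(9.00)² = 16.86 W m^-2.
Averaging over the sphere, the absorbed flux is S(1−α)/4 = 1.602 W m^-2.
Balancing against σT⁴: T = (1.602/5.67×10⁻⁸)^(1/4) = 72.91 K.

73 kelvin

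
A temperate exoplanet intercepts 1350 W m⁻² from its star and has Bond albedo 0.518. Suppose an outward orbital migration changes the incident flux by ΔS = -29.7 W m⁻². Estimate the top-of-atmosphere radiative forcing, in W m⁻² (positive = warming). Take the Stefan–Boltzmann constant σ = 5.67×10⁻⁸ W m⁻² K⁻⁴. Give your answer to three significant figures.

-3.58 W m⁻²

TOA radiative forcing: ΔF = (1−α)ΔS/4 = 0.482·(-29.7)/4 = -3.579 W m⁻².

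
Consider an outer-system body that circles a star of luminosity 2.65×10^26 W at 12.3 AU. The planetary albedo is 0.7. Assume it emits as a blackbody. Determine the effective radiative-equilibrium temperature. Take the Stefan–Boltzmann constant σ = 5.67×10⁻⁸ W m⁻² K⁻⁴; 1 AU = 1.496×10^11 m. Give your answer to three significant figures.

53.6 K

Orbital distance: d = 12.3 AU = 1.840×10^12 m.
Spreading L over a sphere of radius d: S = 2.65×10^26/(4π·1.84×10^12²) = 6.228 W m⁻².
Absorbed flux (global mean): S(1−α)/4 = 6.228·0.3/4 = 0.4671 W m⁻².
Balancing against σT⁴: T = (0.4671/5.67×10⁻⁸)^(1/4) = 53.57 K.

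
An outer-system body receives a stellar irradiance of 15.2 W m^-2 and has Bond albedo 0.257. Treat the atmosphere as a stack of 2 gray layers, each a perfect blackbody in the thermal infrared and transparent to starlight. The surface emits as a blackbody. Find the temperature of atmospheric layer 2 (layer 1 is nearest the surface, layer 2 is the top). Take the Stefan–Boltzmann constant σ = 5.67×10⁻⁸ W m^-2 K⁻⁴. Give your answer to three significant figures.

84.0 K

OLR = S(1−α)/4 = 2.823 W m^-2; the top layer radiates at T_e = 84.00 K.
The net upward flux σT_e⁴ is constant between every pair of levels, so T_k⁴ = (N+1−k)T_e⁴.
T_2 = (1)^(1/4)·84.00 = 84.00 K.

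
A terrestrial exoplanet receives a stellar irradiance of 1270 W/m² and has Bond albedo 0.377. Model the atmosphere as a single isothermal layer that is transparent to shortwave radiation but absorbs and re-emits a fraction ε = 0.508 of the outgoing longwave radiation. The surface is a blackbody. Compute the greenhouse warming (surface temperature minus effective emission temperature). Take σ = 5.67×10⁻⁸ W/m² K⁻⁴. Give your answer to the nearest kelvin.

The planet radiates to space at T_e = [S(1−α)/(4σ)]^(1/4) = 243.0 K.
For a single slab of emissivity ε, T_s⁴ = 2T_e⁴/(2−ε); thus T_s = 243.0·(1.34)^(1/4) = 261.5 K.
T_s − T_e = 261.5 − 243.0 = 18.47 K.

18 kelvin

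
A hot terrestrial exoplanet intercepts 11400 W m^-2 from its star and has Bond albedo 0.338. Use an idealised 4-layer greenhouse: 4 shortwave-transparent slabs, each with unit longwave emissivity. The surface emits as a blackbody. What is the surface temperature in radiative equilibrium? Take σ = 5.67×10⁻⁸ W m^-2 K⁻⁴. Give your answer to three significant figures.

Top-of-atmosphere balance: σT_e⁴ = S(1−α)/4 = 1887 W m^-2 → T_e = 427.1 K.
With N = 4 opaque layers, T_s = (N+1)^(1/4)·T_e = 5^(1/4)·427.1 = 638.7 K.

639 K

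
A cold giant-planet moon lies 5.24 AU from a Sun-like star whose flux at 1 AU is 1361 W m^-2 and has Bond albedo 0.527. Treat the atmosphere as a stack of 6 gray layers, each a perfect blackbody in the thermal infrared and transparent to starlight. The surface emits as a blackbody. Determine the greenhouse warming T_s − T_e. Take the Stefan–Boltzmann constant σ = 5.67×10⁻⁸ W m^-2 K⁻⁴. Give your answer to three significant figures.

63.2 kelvin

Irradiance scales as 1/d², so S = 1361 W m^-2 × (1/5.24)² = 49.57 W m^-2.
OLR = S(1−α)/4 = 5.861 W m^-2; the top layer radiates at T_e = 100.8 K.
T_s = (N+1)^(1/4)·T_e = 164.0 K.
So the greenhouse effect raises the surface by 164.0 − 100.8 = 63.18 K.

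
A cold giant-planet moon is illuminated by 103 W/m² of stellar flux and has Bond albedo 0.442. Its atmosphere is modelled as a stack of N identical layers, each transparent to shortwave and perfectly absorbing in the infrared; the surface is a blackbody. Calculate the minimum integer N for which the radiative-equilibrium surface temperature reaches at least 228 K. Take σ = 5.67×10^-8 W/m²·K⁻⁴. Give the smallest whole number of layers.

10

OLR = S(1−α)/4 = 14.37 W/m²; the top layer radiates at T_e = 126.2 K.
Since T_s⁴ = (N+1)T_e⁴, we need N ≥ (T_s/T_e)⁴ − 1 = 9.664.
Rounding up, N = 10.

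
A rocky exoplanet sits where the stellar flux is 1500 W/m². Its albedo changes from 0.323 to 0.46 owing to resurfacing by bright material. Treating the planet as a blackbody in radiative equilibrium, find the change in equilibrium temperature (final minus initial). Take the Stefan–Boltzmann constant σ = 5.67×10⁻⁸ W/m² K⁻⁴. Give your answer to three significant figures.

-14.2 K

With α = 0.323, T₁ = 258.7 K.
With α = 0.46, T₂ = 244.5 K.
ΔT = T₂ − T₁ = -14.22 K.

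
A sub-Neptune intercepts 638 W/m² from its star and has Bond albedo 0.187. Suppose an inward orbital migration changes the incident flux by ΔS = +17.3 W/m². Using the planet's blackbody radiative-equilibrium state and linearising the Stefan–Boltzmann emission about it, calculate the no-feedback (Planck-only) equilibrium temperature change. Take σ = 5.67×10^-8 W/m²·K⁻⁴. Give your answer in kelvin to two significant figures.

1.5 kelvin

The baseline emission temperature is T_e = 218.7 K.
Only a fraction (1−α) is absorbed and it's spread over 4πR², so ΔF = (1−α)ΔS/4 = 3.516 W/m².
Planck response: λ_P = 4σT_e³ = 4·5.67×10⁻⁸·(218.7)³ = 2.372 W/m²/K.
ΔT₀ = ΔF/λ_P = 3.516/2.372 = 1.48 K.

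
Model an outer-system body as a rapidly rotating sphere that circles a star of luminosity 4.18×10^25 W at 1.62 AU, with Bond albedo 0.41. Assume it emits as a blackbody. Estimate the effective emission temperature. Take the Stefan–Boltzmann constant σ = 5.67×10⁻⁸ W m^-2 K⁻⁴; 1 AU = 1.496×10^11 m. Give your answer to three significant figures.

Orbital distance: d = 1.62 AU = 2.424×10^11 m.
Spreading L over a sphere of radius d: S = 4.18×10^25/(4π·2.42×10^11²) = 56.63 W m^-2.
Absorbed flux (global mean): S(1−α)/4 = 56.63·0.59/4 = 8.353 W m^-2.
In equilibrium σT⁴ equals this, so T = 110.2 K.

110 K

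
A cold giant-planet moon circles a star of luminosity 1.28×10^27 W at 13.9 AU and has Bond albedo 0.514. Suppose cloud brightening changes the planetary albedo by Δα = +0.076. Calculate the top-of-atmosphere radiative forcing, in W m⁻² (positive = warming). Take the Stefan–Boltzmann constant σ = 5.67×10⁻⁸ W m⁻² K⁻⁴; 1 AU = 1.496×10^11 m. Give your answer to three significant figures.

Orbital distance: d = 13.9 AU = 2.079×10^12 m.
Spreading L over a sphere of radius d: S = 1.28×10^27/(4π·2.08×10^12²) = 23.56 W m⁻².
The change in absorbed flux is Δ[S(1−α)/4] = −SΔα/4 = -0.4476 W m⁻².

-0.448 W m⁻²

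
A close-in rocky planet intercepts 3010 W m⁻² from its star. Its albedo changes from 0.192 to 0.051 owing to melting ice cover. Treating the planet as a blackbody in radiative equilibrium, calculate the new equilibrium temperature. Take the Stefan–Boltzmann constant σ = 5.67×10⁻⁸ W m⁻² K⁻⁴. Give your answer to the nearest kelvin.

New equilibrium: T₂ = [(1−0.051)·3010/(4σ)]^(1/4) = 335.0 K.

335 K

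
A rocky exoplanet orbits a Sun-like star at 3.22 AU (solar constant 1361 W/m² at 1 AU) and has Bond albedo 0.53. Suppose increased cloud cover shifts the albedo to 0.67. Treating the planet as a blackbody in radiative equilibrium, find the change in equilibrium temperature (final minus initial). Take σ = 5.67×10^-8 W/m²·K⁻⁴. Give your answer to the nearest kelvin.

Flux at the orbit: S = 1361/(3.22)² = 131.3 W/m².
Initial: T₁ = [S(1−0.53)/(4σ)]^(1/4) = 128.4 K.
With α = 0.67, T₂ = 117.6 K.
Change: 117.6 − 128.4 = -10.87 K.

-11 kelvin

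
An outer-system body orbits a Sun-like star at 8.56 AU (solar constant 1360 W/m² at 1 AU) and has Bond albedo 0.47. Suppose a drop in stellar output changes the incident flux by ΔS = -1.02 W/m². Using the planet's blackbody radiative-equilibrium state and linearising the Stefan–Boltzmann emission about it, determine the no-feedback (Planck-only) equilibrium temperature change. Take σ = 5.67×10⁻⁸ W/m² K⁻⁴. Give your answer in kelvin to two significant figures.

By the inverse-square law, S = 1360/8.56² = 18.56 W/m².
Unperturbed T_e = [18.56·(1−0.47)/(4σ)]^¼ = 81.15 K.
TOA radiative forcing: ΔF = (1−α)ΔS/4 = 0.53·(-1.02)/4 = -0.1352 W/m².
The Planck feedback parameter is 4σT_e³ = 0.1212 W/m²/K.
So ΔT₀ = -0.1352/0.1212 = -1.11 K.

-1.1 K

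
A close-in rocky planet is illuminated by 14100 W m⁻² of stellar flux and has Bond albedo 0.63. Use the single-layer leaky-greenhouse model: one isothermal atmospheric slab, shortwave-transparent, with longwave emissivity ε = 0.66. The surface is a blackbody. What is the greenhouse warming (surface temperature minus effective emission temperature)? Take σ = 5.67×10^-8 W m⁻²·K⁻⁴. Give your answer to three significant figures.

41.0 kelvin

The planet radiates to space at T_e = [S(1−α)/(4σ)]^(1/4) = 389.4 K.
The surface balance (absorbed SW + ε·downward IR = σT_s⁴) with T_a⁴ = T_s⁴/2 reduces to T_s = T_e·[2/(2−ε)]^¼ = 430.5 K.
The atmosphere warms the surface by 41.01 K.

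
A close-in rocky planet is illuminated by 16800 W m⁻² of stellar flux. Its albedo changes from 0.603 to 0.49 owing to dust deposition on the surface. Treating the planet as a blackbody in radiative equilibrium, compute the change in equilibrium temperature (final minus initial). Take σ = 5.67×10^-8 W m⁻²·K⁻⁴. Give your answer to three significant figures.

Before: T₁ = [16800·0.397/(4σ)]^(1/4) = 414.1 K.
Final:   T₂ = [S(1−0.49)/(4σ)]^(1/4) = 440.9 K.
ΔT = T₂ − T₁ = 26.76 K.

26.8 K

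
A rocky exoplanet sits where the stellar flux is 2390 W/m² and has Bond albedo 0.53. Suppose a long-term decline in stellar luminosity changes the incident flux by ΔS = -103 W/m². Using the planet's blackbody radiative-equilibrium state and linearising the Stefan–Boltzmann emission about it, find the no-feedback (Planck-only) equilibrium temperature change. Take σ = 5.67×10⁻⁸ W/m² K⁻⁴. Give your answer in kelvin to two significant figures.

-2.9 kelvin

Unperturbed T_e = [2390·(1−0.53)/(4σ)]^¼ = 265.3 K.
TOA radiative forcing: ΔF = (1−α)ΔS/4 = 0.47·(-103)/4 = -12.10 W/m².
Planck response: λ_P = 4σT_e³ = 4·5.67×10⁻⁸·(265.3)³ = 4.234 W/m²/K.
ΔT₀ = ΔF/λ_P = -12.10/4.234 = -2.86 K.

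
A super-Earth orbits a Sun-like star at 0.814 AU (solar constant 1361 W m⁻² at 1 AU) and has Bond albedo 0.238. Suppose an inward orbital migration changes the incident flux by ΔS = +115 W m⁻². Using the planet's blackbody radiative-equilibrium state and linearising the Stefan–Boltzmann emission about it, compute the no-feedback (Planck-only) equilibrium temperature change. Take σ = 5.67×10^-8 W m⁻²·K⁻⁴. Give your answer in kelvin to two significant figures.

4.0 K

Flux at the orbit: S = 1361/(0.814)² = 2054 W m⁻².
The baseline emission temperature is T_e = 288.2 K.
ΔF = Δ[S(1−α)]/4 = (1−0.238)·+115/4 = 21.91 W m⁻².
The Planck feedback parameter is 4σT_e³ = 5.430 W m⁻²/K.
ΔT₀ = ΔF/λ_P = 21.91/5.430 = 4.03 K.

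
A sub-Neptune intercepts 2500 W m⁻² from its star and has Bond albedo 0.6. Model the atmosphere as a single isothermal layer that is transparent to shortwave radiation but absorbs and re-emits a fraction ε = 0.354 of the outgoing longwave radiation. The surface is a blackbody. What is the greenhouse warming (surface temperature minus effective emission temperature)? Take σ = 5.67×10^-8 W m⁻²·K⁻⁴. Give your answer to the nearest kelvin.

Effective emission temperature (TOA balance): σT_e⁴ = S(1−α)/4 = 250.0 W m⁻² → T_e = 257.7 K.
For a single slab of emissivity ε, T_s⁴ = 2T_e⁴/(2−ε); thus T_s = 257.7·(1.215)^(1/4) = 270.5 K.
T_s − T_e = 270.5 − 257.7 = 12.86 K.

13 kelvin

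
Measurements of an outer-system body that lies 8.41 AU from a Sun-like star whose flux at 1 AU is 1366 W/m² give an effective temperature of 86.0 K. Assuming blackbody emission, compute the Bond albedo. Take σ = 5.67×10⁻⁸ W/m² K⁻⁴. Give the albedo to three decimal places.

Flux at the orbit: S = 1366/(8.41)² = 19.31 W/m².
Energy balance: S(1−α)/4 = σT⁴, so 1−α = 4σT⁴/S.
σT⁴ = 3.102 W/m², so 4σT⁴ = 12.41 W/m².
Hence α = 1 − 12.41/19.31 = 0.3576.

0.358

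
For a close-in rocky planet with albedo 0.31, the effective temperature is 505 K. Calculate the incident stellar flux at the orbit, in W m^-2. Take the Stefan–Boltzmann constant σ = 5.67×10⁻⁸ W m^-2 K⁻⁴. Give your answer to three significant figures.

Invert the energy balance for S: S = 4σT⁴/(1−α).
The emitted flux is σT⁴ = 3688 W m^-2.
S = 4·3688/0.69 = 21380 W m^-2.

21400 W m^-2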